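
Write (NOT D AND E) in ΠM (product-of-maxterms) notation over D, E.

ΠM(0, 2, 3) = (D OR E) AND (NOT D OR E) AND (NOT D OR NOT E)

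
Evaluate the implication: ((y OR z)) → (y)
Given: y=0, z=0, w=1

Antecedent ((y OR z)) = 0; consequent (y) = 0.
0 → 0 = 1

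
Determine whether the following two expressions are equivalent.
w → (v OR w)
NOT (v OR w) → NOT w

Yes, Contrapositive is always equivalent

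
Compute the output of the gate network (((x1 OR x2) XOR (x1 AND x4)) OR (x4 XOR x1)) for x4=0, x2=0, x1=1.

Substituting: (((1 OR 0) XOR (1 AND 0)) OR (0 XOR 1))
= 1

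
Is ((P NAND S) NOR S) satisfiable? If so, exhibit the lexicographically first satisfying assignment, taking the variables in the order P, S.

UNSATISFIABLE - no assignment makes this expression true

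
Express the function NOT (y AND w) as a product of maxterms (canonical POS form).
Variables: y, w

ΠM(3) = (NOT y OR NOT w)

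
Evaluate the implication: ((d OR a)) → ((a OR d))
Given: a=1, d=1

Antecedent ((d OR a)) = 1; consequent ((a OR d)) = 1.
1 → 1 = 1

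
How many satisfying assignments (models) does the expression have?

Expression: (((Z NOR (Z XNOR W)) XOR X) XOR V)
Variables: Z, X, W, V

Satisfying assignments: (0,0,0,1), (0,0,1,0), (0,1,0,0), (0,1,1,1), (1,0,0,1), (1,0,1,1), (1,1,0,0), (1,1,1,0)
Count: 8 out of 16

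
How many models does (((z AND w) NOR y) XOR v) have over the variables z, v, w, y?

Satisfying assignments: (0,0,0,0), (0,0,1,0), (0,1,0,1), (0,1,1,1), (1,0,0,0), (1,1,0,1), (1,1,1,0), (1,1,1,1)
Count: 8 out of 16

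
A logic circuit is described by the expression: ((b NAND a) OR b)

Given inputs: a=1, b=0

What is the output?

Substituting: ((0 NAND 1) OR 0)
= 1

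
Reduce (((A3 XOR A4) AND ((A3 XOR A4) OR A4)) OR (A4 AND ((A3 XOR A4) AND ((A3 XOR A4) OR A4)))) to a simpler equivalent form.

By absorption (E OR (E AND v) = E) then absorption (E AND (E OR v) = E):
= (A3 XOR A4)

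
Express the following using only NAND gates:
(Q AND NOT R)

((Q NAND (R NAND R)) NAND (Q NAND (R NAND R)))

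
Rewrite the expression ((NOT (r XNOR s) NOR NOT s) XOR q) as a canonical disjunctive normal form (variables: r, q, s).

(NOT r AND q AND NOT s) OR (NOT r AND q AND s) OR (r AND NOT q AND s) OR (r AND q AND NOT s)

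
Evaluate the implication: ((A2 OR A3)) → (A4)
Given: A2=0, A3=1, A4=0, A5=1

Antecedent ((A2 OR A3)) = 1; consequent (A4) = 0.
1 → 0 = 0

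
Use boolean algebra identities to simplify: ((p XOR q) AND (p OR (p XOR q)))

By absorption (E AND (E OR v) = E):
= (p XOR q)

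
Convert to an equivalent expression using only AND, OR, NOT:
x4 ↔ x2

(x4 AND x2) OR (NOT x4 AND NOT x2)
(Biconditional = both true or both false)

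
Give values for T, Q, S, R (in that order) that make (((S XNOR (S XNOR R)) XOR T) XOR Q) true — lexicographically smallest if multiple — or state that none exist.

T=0, Q=0, S=0, R=1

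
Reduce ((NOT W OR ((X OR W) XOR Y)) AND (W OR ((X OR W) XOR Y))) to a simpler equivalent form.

By distribution ((E OR v) AND (E OR NOT v) = E):
= ((X OR W) XOR Y)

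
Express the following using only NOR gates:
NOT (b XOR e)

(((((b NOR e) NOR (b NOR e)) NOR ((b NOR e) NOR (b NOR e))) NOR ((((b NOR b) NOR (e NOR e)) NOR ((b NOR b) NOR (e NOR e))) NOR (((b NOR b) NOR (e NOR e)) NOR ((b NOR b) NOR (e NOR e))))) NOR ((((b NOR e) NOR (b NOR e)) NOR ((b NOR e) NOR (b NOR e))) NOR ((((b NOR b) NOR (e NOR e)) NOR ((b NOR b) NOR (e NOR e))) NOR (((b NOR b) NOR (e NOR e)) NOR ((b NOR b) NOR (e NOR e))))))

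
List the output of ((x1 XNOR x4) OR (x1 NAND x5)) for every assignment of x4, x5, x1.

x4 | x5 | x1 | Output
---------------------
0 | 0 | 0 | 1
0 | 0 | 1 | 1
0 | 1 | 0 | 1
0 | 1 | 1 | 0
1 | 0 | 0 | 1
1 | 0 | 1 | 1
1 | 1 | 0 | 1
1 | 1 | 1 | 1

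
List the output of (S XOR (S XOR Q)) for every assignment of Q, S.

Q | S | Output
--------------
0 | 0 | 0
0 | 1 | 0
1 | 0 | 1
1 | 1 | 1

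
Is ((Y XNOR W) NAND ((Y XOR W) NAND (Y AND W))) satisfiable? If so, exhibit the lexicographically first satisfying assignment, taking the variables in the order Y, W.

Y=0, W=1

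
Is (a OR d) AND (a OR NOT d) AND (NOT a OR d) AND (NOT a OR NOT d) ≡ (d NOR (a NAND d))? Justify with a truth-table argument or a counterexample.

Yes, they are equivalent — the two output columns agree on all 4 assignments:
a | d | Expression 1 | Expression 2
-----------------------------------
0 | 0 | 0 | 0
0 | 1 | 0 | 0
1 | 0 | 0 | 0
1 | 1 | 0 | 0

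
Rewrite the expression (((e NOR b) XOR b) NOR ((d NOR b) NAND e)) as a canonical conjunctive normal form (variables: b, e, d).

(b OR e OR d) AND (b OR e OR NOT d) AND (b OR NOT e OR NOT d) AND (NOT b OR e OR d) AND (NOT b OR e OR NOT d) AND (NOT b OR NOT e OR d) AND (NOT b OR NOT e OR NOT d)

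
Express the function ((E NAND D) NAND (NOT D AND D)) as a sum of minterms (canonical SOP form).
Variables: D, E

Σm(0, 1, 2, 3) = (NOT D AND NOT E) OR (NOT D AND E) OR (D AND NOT E) OR (D AND E)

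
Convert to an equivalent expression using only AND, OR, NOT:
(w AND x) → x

NOT (w AND x) OR x
(Implication elimination: A → B = NOT A OR B)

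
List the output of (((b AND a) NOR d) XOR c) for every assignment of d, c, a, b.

d | c | a | b | Output
----------------------
0 | 0 | 0 | 0 | 1
0 | 0 | 0 | 1 | 1
0 | 0 | 1 | 0 | 1
0 | 0 | 1 | 1 | 0
0 | 1 | 0 | 0 | 0
0 | 1 | 0 | 1 | 0
0 | 1 | 1 | 0 | 0
0 | 1 | 1 | 1 | 1
1 | 0 | 0 | 0 | 0
1 | 0 | 0 | 1 | 0
1 | 0 | 1 | 0 | 0
1 | 0 | 1 | 1 | 0
1 | 1 | 0 | 0 | 1
1 | 1 | 0 | 1 | 1
1 | 1 | 1 | 0 | 1
1 | 1 | 1 | 1 | 1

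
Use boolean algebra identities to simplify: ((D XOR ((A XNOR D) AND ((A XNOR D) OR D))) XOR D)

By XOR self-cancellation ((E XOR v) XOR v = E) then absorption (E AND (E OR v) = E):
= (A XNOR D)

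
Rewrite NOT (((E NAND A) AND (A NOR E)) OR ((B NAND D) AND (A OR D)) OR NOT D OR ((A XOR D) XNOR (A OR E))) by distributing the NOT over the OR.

NOT ((E NAND A) AND (A NOR E)) AND NOT ((B NAND D) AND (A OR D)) AND D AND NOT ((A XOR D) XNOR (A OR E))
De Morgan's: NOT(OR of terms) = AND of negations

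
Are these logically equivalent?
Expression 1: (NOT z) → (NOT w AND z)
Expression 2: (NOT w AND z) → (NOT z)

No, Converse is not equivalent to original (counterexample: w=0, z=0, y=0)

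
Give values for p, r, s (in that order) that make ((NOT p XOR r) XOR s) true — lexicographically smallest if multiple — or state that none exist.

p=0, r=0, s=0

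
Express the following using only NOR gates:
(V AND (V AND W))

((V NOR V) NOR (((V NOR V) NOR (W NOR W)) NOR ((V NOR V) NOR (W NOR W))))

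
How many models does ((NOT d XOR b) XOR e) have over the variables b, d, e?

Satisfying assignments: (0,0,0), (0,1,1), (1,0,1), (1,1,0)
Count: 4 out of 8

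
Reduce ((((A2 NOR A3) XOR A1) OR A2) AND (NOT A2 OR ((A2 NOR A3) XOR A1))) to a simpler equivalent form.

By distribution ((E OR v) AND (E OR NOT v) = E):
= ((A2 NOR A3) XOR A1)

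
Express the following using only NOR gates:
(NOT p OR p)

(((p NOR p) NOR p) NOR ((p NOR p) NOR p))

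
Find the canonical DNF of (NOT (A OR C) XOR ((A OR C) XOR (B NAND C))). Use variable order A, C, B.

(NOT A AND C AND B) OR (A AND C AND B)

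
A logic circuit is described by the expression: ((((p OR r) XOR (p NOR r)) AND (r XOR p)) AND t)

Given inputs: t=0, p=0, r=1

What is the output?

Substituting: ((((0 OR 1) XOR (0 NOR 1)) AND (1 XOR 0)) AND 0)
= 0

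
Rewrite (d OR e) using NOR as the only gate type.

((d NOR e) NOR (d NOR e))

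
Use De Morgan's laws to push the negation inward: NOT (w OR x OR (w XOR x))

NOT w AND NOT x AND NOT (w XOR x)
De Morgan's: NOT(OR of terms) = AND of negations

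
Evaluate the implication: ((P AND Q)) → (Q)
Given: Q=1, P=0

Antecedent ((P AND Q)) = 0; consequent (Q) = 1.
0 → 1 = 1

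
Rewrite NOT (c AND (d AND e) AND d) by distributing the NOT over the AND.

NOT c OR NOT (d AND e) OR NOT d
De Morgan's: NOT(AND of terms) = OR of negations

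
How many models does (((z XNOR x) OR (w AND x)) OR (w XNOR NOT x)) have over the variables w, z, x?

Satisfying assignments: (0,0,0), (0,0,1), (0,1,1), (1,0,0), (1,0,1), (1,1,0), (1,1,1)
Count: 7 out of 8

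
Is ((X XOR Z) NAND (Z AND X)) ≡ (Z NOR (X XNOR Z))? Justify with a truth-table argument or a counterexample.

No. Counterexample: with X=0, Z=0, Expression 1 = 1 but Expression 2 = 0.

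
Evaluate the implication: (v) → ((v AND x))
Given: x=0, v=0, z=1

Antecedent (v) = 0; consequent ((v AND x)) = 0.
0 → 0 = 1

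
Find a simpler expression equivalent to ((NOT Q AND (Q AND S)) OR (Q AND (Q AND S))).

By distribution ((E AND v) OR (E AND NOT v) = E):
= (Q AND S)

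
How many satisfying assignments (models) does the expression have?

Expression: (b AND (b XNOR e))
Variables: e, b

Satisfying assignments: (1,1)
Count: 1 out of 4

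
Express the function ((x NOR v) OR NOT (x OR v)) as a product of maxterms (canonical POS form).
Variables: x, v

ΠM(1, 2, 3) = (x OR NOT v) AND (NOT x OR v) AND (NOT x OR NOT v)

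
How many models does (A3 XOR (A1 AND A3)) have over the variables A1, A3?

Satisfying assignments: (0,1)
Count: 1 out of 4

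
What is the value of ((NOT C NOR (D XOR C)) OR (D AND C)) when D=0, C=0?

Substituting: ((NOT 0 NOR (0 XOR 0)) OR (0 AND 0))
= 0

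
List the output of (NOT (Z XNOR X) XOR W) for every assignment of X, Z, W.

X | Z | W | Output
------------------
0 | 0 | 0 | 0
0 | 0 | 1 | 1
0 | 1 | 0 | 1
0 | 1 | 1 | 0
1 | 0 | 0 | 1
1 | 0 | 1 | 0
1 | 1 | 0 | 0
1 | 1 | 1 | 1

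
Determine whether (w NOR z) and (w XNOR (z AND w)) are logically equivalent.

No. Counterexample: with w=0, z=1, Expression 1 = 0 but Expression 2 = 1.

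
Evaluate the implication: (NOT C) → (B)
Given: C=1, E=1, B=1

Antecedent (NOT C) = 0; consequent (B) = 1.
0 → 1 = 1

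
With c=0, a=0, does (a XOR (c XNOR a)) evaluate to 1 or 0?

Substituting: (0 XOR (0 XNOR 0))
= 1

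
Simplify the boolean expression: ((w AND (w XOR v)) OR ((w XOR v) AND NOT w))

By distribution ((E AND v) OR (E AND NOT v) = E):
= (w XOR v)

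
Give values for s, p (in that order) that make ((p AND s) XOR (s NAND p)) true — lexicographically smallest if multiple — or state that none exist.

s=0, p=0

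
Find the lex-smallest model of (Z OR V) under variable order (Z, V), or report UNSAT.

Z=0, V=1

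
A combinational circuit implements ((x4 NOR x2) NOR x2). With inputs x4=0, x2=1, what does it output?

Substituting: ((0 NOR 1) NOR 1)
= 0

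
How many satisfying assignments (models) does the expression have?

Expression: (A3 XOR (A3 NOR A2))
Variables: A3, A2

Satisfying assignments: (0,0), (1,0), (1,1)
Count: 3 out of 4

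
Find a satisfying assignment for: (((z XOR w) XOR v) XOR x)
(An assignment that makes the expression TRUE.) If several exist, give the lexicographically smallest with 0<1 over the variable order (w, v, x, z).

w=0, v=0, x=0, z=1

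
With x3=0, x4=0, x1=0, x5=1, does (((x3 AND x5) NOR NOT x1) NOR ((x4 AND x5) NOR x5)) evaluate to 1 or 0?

Substituting: (((0 AND 1) NOR NOT 0) NOR ((0 AND 1) NOR 1))
= 1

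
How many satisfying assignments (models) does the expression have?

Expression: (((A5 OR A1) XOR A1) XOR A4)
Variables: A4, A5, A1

Satisfying assignments: (0,1,0), (1,0,0), (1,0,1), (1,1,1)
Count: 4 out of 8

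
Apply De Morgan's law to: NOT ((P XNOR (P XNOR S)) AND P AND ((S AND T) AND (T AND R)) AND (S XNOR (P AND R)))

NOT (P XNOR (P XNOR S)) OR NOT P OR NOT ((S AND T) AND (T AND R)) OR NOT (S XNOR (P AND R))
De Morgan's: NOT(AND of terms) = OR of negations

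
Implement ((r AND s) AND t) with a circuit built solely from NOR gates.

((((r NOR r) NOR (s NOR s)) NOR ((r NOR r) NOR (s NOR s))) NOR (t NOR t))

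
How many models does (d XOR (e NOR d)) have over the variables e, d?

Satisfying assignments: (0,0), (0,1), (1,1)
Count: 3 out of 4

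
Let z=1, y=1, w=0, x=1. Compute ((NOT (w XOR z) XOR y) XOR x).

Substituting: ((NOT (0 XOR 1) XOR 1) XOR 1)
= 0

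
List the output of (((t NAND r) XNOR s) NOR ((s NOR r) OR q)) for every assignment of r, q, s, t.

r | q | s | t | Output
----------------------
0 | 0 | 0 | 0 | 0
0 | 0 | 0 | 1 | 0
0 | 0 | 1 | 0 | 0
0 | 0 | 1 | 1 | 0
0 | 1 | 0 | 0 | 0
0 | 1 | 0 | 1 | 0
0 | 1 | 1 | 0 | 0
0 | 1 | 1 | 1 | 0
1 | 0 | 0 | 0 | 1
1 | 0 | 0 | 1 | 0
1 | 0 | 1 | 0 | 0
1 | 0 | 1 | 1 | 1
1 | 1 | 0 | 0 | 0
1 | 1 | 0 | 1 | 0
1 | 1 | 1 | 0 | 0
1 | 1 | 1 | 1 | 0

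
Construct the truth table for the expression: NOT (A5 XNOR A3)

A3 | A5 | Output
----------------
0 | 0 | 0
0 | 1 | 1
1 | 0 | 1
1 | 1 | 0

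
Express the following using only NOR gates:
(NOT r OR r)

(((r NOR r) NOR r) NOR ((r NOR r) NOR r))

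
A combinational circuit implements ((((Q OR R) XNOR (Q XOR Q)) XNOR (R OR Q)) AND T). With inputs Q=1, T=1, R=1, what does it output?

Substituting: ((((1 OR 1) XNOR (1 XOR 1)) XNOR (1 OR 1)) AND 1)
= 0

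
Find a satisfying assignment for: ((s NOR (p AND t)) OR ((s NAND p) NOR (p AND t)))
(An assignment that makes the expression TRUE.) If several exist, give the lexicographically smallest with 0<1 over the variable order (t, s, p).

t=0, s=0, p=0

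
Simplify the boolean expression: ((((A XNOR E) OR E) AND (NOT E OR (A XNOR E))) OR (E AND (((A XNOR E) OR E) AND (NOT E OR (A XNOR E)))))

By absorption (E OR (E AND v) = E) then distribution ((E OR v) AND (E OR NOT v) = E):
= (A XNOR E)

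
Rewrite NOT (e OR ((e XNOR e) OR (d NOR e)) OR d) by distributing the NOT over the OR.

NOT e AND NOT ((e XNOR e) OR (d NOR e)) AND NOT d
De Morgan's: NOT(OR of terms) = AND of negations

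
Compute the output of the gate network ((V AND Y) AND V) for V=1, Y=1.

Substituting: ((1 AND 1) AND 1)
= 1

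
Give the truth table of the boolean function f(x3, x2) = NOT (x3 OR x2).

x3 | x2 | Output
----------------
0 | 0 | 1
0 | 1 | 0
1 | 0 | 0
1 | 1 | 0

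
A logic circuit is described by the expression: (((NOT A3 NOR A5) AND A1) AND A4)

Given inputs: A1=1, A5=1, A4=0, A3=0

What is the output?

Substituting: (((NOT 0 NOR 1) AND 1) AND 0)
= 0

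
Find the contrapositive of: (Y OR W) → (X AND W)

Contrapositive: NOT (X AND W) → NOT (Y OR W)
Note: A statement and its contrapositive are logically equivalent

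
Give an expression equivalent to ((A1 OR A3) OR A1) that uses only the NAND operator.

((((A1 NAND A1) NAND (A3 NAND A3)) NAND ((A1 NAND A1) NAND (A3 NAND A3))) NAND (A1 NAND A1))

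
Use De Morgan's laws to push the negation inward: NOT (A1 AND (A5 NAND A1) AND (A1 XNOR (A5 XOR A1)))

NOT A1 OR NOT (A5 NAND A1) OR NOT (A1 XNOR (A5 XOR A1))
De Morgan's: NOT(AND of terms) = OR of negations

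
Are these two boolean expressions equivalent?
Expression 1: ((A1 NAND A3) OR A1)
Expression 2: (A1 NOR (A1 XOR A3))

No. Counterexample: with A1=0, A3=1, Expression 1 = 1 but Expression 2 = 0.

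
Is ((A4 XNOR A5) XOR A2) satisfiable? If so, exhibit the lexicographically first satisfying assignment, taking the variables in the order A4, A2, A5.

A4=0, A2=0, A5=0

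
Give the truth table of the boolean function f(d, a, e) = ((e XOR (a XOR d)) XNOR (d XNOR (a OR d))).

d | a | e | Output
------------------
0 | 0 | 0 | 0
0 | 0 | 1 | 1
0 | 1 | 0 | 0
0 | 1 | 1 | 1
1 | 0 | 0 | 1
1 | 0 | 1 | 0
1 | 1 | 0 | 0
1 | 1 | 1 | 1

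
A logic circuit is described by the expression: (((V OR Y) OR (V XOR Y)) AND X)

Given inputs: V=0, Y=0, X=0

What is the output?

Substituting: (((0 OR 0) OR (0 XOR 0)) AND 0)
= 0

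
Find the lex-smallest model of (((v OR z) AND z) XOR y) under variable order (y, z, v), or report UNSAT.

y=0, z=1, v=0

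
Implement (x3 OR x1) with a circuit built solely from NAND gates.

((x3 NAND x3) NAND (x1 NAND x1))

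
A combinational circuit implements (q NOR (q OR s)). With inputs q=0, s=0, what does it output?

Substituting: (0 NOR (0 OR 0))
= 1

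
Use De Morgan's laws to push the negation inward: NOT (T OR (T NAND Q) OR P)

NOT T AND NOT (T NAND Q) AND NOT P
De Morgan's: NOT(OR of terms) = AND of negations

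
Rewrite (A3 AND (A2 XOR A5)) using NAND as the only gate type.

((A3 NAND ((A2 NAND (A2 NAND A5)) NAND (A5 NAND (A2 NAND A5)))) NAND (A3 NAND ((A2 NAND (A2 NAND A5)) NAND (A5 NAND (A2 NAND A5)))))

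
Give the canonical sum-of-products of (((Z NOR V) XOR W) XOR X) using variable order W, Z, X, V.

Σm(0, 3, 6, 7, 9, 10, 12, 13) = (NOT W AND NOT Z AND NOT X AND NOT V) OR (NOT W AND NOT Z AND X AND V) OR (NOT W AND Z AND X AND NOT V) OR (NOT W AND Z AND X AND V) OR (W AND NOT Z AND NOT X AND V) OR (W AND NOT Z AND X AND NOT V) OR (W AND Z AND NOT X AND NOT V) OR (W AND Z AND NOT X AND V)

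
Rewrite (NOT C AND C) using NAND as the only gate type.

(((C NAND C) NAND C) NAND ((C NAND C) NAND C))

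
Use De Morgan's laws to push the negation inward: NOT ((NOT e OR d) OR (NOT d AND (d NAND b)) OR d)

NOT (NOT e OR d) AND NOT (NOT d AND (d NAND b)) AND NOT d
De Morgan's: NOT(OR of terms) = AND of negations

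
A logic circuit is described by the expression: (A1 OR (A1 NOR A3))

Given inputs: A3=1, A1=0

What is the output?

Substituting: (0 OR (0 NOR 1))
= 0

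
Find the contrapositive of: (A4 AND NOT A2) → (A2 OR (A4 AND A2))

Contrapositive: NOT (A2 OR (A4 AND A2)) → NOT (A4 AND NOT A2)
Note: A statement and its contrapositive are logically equivalent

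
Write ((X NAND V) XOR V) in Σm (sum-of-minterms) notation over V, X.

Σm(0, 1, 3) = (NOT V AND NOT X) OR (NOT V AND X) OR (V AND X)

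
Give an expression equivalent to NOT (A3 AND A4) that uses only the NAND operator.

(((A3 NAND A4) NAND (A3 NAND A4)) NAND ((A3 NAND A4) NAND (A3 NAND A4)))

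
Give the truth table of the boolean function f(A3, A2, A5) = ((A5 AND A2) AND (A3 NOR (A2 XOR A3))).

A3 | A2 | A5 | Output
---------------------
0 | 0 | 0 | 0
0 | 0 | 1 | 0
0 | 1 | 0 | 0
0 | 1 | 1 | 0
1 | 0 | 0 | 0
1 | 0 | 1 | 0
1 | 1 | 0 | 0
1 | 1 | 1 | 0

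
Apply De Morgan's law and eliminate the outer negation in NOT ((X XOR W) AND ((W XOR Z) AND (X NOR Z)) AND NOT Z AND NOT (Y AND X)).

NOT (X XOR W) OR NOT ((W XOR Z) AND (X NOR Z)) OR Z OR (Y AND X)
De Morgan's: NOT(AND of terms) = OR of negations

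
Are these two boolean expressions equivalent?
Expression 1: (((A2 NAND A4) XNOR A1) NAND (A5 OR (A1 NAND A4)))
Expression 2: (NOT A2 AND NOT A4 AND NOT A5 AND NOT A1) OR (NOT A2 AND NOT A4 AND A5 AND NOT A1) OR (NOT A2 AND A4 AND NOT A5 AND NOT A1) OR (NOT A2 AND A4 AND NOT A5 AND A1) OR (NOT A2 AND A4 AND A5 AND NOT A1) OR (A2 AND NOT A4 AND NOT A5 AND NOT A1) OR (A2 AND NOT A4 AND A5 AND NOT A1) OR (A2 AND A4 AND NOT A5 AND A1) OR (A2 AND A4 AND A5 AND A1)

Yes, they are equivalent — the two output columns agree on all 16 assignments:
A2 | A4 | A5 | A1 | Expression 1 | Expression 2
-----------------------------------------------
0 | 0 | 0 | 0 | 1 | 1
0 | 0 | 0 | 1 | 0 | 0
0 | 0 | 1 | 0 | 1 | 1
0 | 0 | 1 | 1 | 0 | 0
0 | 1 | 0 | 0 | 1 | 1
0 | 1 | 0 | 1 | 1 | 1
0 | 1 | 1 | 0 | 1 | 1
0 | 1 | 1 | 1 | 0 | 0
1 | 0 | 0 | 0 | 1 | 1
1 | 0 | 0 | 1 | 0 | 0
1 | 0 | 1 | 0 | 1 | 1
1 | 0 | 1 | 1 | 0 | 0
1 | 1 | 0 | 0 | 0 | 0
1 | 1 | 0 | 1 | 1 | 1
1 | 1 | 1 | 0 | 0 | 0
1 | 1 | 1 | 1 | 1 | 1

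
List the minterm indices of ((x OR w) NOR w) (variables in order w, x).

Σm(0) = (NOT w AND NOT x)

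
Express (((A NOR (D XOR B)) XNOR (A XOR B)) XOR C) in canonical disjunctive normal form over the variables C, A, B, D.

(NOT C AND NOT A AND NOT B AND D) OR (NOT C AND NOT A AND B AND D) OR (NOT C AND A AND B AND NOT D) OR (NOT C AND A AND B AND D) OR (C AND NOT A AND NOT B AND NOT D) OR (C AND NOT A AND B AND NOT D) OR (C AND A AND NOT B AND NOT D) OR (C AND A AND NOT B AND D)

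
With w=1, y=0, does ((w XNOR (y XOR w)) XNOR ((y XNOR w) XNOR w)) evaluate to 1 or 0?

Substituting: ((1 XNOR (0 XOR 1)) XNOR ((0 XNOR 1) XNOR 1))
= 0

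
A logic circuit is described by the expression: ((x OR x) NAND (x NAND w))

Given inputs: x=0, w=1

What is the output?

Substituting: ((0 OR 0) NAND (0 NAND 1))
= 1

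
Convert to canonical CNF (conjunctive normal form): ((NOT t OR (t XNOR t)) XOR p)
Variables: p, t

(NOT p OR t) AND (NOT p OR NOT t)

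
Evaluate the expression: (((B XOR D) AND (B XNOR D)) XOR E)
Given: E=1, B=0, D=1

Substituting: (((0 XOR 1) AND (0 XNOR 1)) XOR 1)
= 1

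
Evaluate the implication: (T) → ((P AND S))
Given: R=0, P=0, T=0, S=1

Antecedent (T) = 0; consequent ((P AND S)) = 0.
0 → 0 = 1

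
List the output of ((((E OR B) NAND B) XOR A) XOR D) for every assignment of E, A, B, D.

E | A | B | D | Output
----------------------
0 | 0 | 0 | 0 | 1
0 | 0 | 0 | 1 | 0
0 | 0 | 1 | 0 | 0
0 | 0 | 1 | 1 | 1
0 | 1 | 0 | 0 | 0
0 | 1 | 0 | 1 | 1
0 | 1 | 1 | 0 | 1
0 | 1 | 1 | 1 | 0
1 | 0 | 0 | 0 | 1
1 | 0 | 0 | 1 | 0
1 | 0 | 1 | 0 | 0
1 | 0 | 1 | 1 | 1
1 | 1 | 0 | 0 | 0
1 | 1 | 0 | 1 | 1
1 | 1 | 1 | 0 | 1
1 | 1 | 1 | 1 | 0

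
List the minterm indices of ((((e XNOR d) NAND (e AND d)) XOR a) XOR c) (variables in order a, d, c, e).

Σm(0, 1, 4, 7, 10, 11, 13, 14) = (NOT a AND NOT d AND NOT c AND NOT e) OR (NOT a AND NOT d AND NOT c AND e) OR (NOT a AND d AND NOT c AND NOT e) OR (NOT a AND d AND c AND e) OR (a AND NOT d AND c AND NOT e) OR (a AND NOT d AND c AND e) OR (a AND d AND NOT c AND e) OR (a AND d AND c AND NOT e)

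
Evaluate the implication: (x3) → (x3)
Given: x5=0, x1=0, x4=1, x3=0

Antecedent (x3) = 0; consequent (x3) = 0.
0 → 0 = 1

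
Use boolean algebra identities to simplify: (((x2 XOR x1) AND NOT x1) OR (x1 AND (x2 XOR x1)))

By distribution ((E AND v) OR (E AND NOT v) = E):
= (x2 XOR x1)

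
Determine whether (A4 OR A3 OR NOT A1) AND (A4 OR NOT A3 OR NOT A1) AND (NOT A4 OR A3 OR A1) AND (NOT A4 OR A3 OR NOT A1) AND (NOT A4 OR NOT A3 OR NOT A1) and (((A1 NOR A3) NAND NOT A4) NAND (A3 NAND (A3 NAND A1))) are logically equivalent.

Yes, they are equivalent — the two output columns agree on all 8 assignments:
A4 | A3 | A1 | Expression 1 | Expression 2
------------------------------------------
0 | 0 | 0 | 1 | 1
0 | 0 | 1 | 0 | 0
0 | 1 | 0 | 1 | 1
0 | 1 | 1 | 0 | 0
1 | 0 | 0 | 0 | 0
1 | 0 | 1 | 0 | 0
1 | 1 | 0 | 1 | 1
1 | 1 | 1 | 0 | 0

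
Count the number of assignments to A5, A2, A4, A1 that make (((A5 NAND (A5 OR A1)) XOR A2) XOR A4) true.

Satisfying assignments: (0,0,0,0), (0,0,0,1), (0,1,1,0), (0,1,1,1), (1,0,1,0), (1,0,1,1), (1,1,0,0), (1,1,0,1)
Count: 8 out of 16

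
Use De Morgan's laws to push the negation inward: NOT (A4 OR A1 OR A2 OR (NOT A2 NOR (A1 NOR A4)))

NOT A4 AND NOT A1 AND NOT A2 AND NOT (NOT A2 NOR (A1 NOR A4))
De Morgan's: NOT(OR of terms) = AND of negations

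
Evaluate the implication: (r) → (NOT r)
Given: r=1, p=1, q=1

Antecedent (r) = 1; consequent (NOT r) = 0.
1 → 0 = 0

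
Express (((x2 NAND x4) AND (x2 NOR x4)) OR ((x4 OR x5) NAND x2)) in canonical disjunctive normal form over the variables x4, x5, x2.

(NOT x4 AND NOT x5 AND NOT x2) OR (NOT x4 AND NOT x5 AND x2) OR (NOT x4 AND x5 AND NOT x2) OR (x4 AND NOT x5 AND NOT x2) OR (x4 AND x5 AND NOT x2)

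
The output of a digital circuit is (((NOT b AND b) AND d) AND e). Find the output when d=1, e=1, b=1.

Substituting: (((NOT 1 AND 1) AND 1) AND 1)
= 0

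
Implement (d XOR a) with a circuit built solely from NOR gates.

((((d NOR a) NOR (d NOR a)) NOR ((d NOR a) NOR (d NOR a))) NOR ((((d NOR d) NOR (a NOR a)) NOR ((d NOR d) NOR (a NOR a))) NOR (((d NOR d) NOR (a NOR a)) NOR ((d NOR d) NOR (a NOR a)))))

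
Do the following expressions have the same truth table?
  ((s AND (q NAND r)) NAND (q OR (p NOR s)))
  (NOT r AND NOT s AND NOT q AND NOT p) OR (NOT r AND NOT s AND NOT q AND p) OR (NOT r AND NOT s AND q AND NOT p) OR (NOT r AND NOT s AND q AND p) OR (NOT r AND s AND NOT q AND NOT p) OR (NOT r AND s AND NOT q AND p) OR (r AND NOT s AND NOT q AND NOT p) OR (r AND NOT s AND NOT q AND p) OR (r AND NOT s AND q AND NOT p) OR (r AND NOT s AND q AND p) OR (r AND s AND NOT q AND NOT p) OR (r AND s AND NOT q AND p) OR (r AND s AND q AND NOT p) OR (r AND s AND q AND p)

Yes, they are equivalent — the two output columns agree on all 16 assignments:
r | s | q | p | Expression 1 | Expression 2
-------------------------------------------
0 | 0 | 0 | 0 | 1 | 1
0 | 0 | 0 | 1 | 1 | 1
0 | 0 | 1 | 0 | 1 | 1
0 | 0 | 1 | 1 | 1 | 1
0 | 1 | 0 | 0 | 1 | 1
0 | 1 | 0 | 1 | 1 | 1
0 | 1 | 1 | 0 | 0 | 0
0 | 1 | 1 | 1 | 0 | 0
1 | 0 | 0 | 0 | 1 | 1
1 | 0 | 0 | 1 | 1 | 1
1 | 0 | 1 | 0 | 1 | 1
1 | 0 | 1 | 1 | 1 | 1
1 | 1 | 0 | 0 | 1 | 1
1 | 1 | 0 | 1 | 1 | 1
1 | 1 | 1 | 0 | 1 | 1
1 | 1 | 1 | 1 | 1 | 1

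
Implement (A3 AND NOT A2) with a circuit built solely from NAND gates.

((A3 NAND (A2 NAND A2)) NAND (A3 NAND (A2 NAND A2)))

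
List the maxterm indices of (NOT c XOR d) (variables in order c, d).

ΠM(1, 2) = (c OR NOT d) AND (NOT c OR d)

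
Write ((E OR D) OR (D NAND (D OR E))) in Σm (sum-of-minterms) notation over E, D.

Σm(0, 1, 2, 3) = (NOT E AND NOT D) OR (NOT E AND D) OR (E AND NOT D) OR (E AND D)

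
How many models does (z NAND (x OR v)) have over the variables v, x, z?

Satisfying assignments: (0,0,0), (0,0,1), (0,1,0), (1,0,0), (1,1,0)
Count: 5 out of 8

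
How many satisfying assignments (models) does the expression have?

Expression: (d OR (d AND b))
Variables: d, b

Satisfying assignments: (1,0), (1,1)
Count: 2 out of 4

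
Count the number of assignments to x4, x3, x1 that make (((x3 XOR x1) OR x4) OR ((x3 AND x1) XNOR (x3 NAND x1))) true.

Satisfying assignments: (0,0,1), (0,1,0), (1,0,0), (1,0,1), (1,1,0), (1,1,1)
Count: 6 out of 8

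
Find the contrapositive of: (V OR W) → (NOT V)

Contrapositive: V → NOT (V OR W)
Note: A statement and its contrapositive are logically equivalent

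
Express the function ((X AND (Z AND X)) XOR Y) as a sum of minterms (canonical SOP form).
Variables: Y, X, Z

Σm(3, 4, 5, 6) = (NOT Y AND X AND Z) OR (Y AND NOT X AND NOT Z) OR (Y AND NOT X AND Z) OR (Y AND X AND NOT Z)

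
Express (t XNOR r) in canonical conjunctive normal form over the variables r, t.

(r OR NOT t) AND (NOT r OR t)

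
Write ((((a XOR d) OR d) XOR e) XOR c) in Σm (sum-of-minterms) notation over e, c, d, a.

Σm(1, 2, 3, 4, 8, 13, 14, 15) = (NOT e AND NOT c AND NOT d AND a) OR (NOT e AND NOT c AND d AND NOT a) OR (NOT e AND NOT c AND d AND a) OR (NOT e AND c AND NOT d AND NOT a) OR (e AND NOT c AND NOT d AND NOT a) OR (e AND c AND NOT d AND a) OR (e AND c AND d AND NOT a) OR (e AND c AND d AND a)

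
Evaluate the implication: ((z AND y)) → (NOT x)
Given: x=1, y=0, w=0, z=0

Antecedent ((z AND y)) = 0; consequent (NOT x) = 0.
0 → 0 = 1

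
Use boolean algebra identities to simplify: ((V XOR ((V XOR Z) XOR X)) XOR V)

By XOR self-cancellation ((E XOR v) XOR v = E):
= ((V XOR Z) XOR X)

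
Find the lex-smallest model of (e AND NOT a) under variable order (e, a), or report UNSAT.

e=1, a=0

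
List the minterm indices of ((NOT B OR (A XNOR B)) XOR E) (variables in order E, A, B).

Σm(0, 2, 3, 5) = (NOT E AND NOT A AND NOT B) OR (NOT E AND A AND NOT B) OR (NOT E AND A AND B) OR (E AND NOT A AND B)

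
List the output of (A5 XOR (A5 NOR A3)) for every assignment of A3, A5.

A3 | A5 | Output
----------------
0 | 0 | 1
0 | 1 | 1
1 | 0 | 0
1 | 1 | 1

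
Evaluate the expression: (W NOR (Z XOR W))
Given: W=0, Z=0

Substituting: (0 NOR (0 XOR 0))
= 1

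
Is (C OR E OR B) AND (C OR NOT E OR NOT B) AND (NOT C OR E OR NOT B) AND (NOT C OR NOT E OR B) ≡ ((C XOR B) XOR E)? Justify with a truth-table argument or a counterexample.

Yes, they are equivalent — the two output columns agree on all 8 assignments:
C | E | B | Expression 1 | Expression 2
---------------------------------------
0 | 0 | 0 | 0 | 0
0 | 0 | 1 | 1 | 1
0 | 1 | 0 | 1 | 1
0 | 1 | 1 | 0 | 0
1 | 0 | 0 | 1 | 1
1 | 0 | 1 | 0 | 0
1 | 1 | 0 | 0 | 0
1 | 1 | 1 | 1 | 1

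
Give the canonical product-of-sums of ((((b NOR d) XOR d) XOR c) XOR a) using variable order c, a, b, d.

ΠM(2, 4, 5, 7, 8, 9, 11, 14) = (c OR a OR NOT b OR d) AND (c OR NOT a OR b OR d) AND (c OR NOT a OR b OR NOT d) AND (c OR NOT a OR NOT b OR NOT d) AND (NOT c OR a OR b OR d) AND (NOT c OR a OR b OR NOT d) AND (NOT c OR a OR NOT b OR NOT d) AND (NOT c OR NOT a OR NOT b OR d)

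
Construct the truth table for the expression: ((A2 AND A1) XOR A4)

A2 | A1 | A4 | Output
---------------------
0 | 0 | 0 | 0
0 | 0 | 1 | 1
0 | 1 | 0 | 0
0 | 1 | 1 | 1
1 | 0 | 0 | 0
1 | 0 | 1 | 1
1 | 1 | 0 | 1
1 | 1 | 1 | 0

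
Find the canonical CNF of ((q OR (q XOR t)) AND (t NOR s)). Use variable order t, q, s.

(t OR q OR s) AND (t OR q OR NOT s) AND (t OR NOT q OR NOT s) AND (NOT t OR q OR s) AND (NOT t OR q OR NOT s) AND (NOT t OR NOT q OR s) AND (NOT t OR NOT q OR NOT s)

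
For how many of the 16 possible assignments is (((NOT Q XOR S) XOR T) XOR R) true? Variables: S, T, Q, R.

Satisfying assignments: (0,0,0,0), (0,0,1,1), (0,1,0,1), (0,1,1,0), (1,0,0,1), (1,0,1,0), (1,1,0,0), (1,1,1,1)
Count: 8 out of 16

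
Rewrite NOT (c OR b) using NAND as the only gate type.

(((c NAND c) NAND (b NAND b)) NAND ((c NAND c) NAND (b NAND b)))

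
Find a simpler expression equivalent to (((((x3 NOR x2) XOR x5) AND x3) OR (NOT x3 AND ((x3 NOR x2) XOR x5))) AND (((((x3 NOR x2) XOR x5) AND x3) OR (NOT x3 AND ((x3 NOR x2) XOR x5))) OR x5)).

By absorption (E AND (E OR v) = E) then distribution ((E AND v) OR (E AND NOT v) = E):
= ((x3 NOR x2) XOR x5)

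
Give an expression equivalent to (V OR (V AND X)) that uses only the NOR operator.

((V NOR ((V NOR V) NOR (X NOR X))) NOR (V NOR ((V NOR V) NOR (X NOR X))))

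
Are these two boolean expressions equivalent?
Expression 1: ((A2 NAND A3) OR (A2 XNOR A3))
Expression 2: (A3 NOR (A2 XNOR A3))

No. Counterexample: with A2=0, A3=0, Expression 1 = 1 but Expression 2 = 0.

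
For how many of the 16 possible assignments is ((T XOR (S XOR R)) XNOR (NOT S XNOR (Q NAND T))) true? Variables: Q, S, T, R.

Satisfying assignments: (0,0,0,1), (0,0,1,0), (0,1,0,1), (0,1,1,0), (1,0,0,1), (1,0,1,1), (1,1,0,1), (1,1,1,1)
Count: 8 out of 16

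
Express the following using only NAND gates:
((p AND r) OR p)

((((p NAND r) NAND (p NAND r)) NAND ((p NAND r) NAND (p NAND r))) NAND (p NAND p))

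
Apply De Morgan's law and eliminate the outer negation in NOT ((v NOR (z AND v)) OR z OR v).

NOT (v NOR (z AND v)) AND NOT z AND NOT v
De Morgan's: NOT(OR of terms) = AND of negations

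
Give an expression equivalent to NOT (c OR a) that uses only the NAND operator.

(((c NAND c) NAND (a NAND a)) NAND ((c NAND c) NAND (a NAND a)))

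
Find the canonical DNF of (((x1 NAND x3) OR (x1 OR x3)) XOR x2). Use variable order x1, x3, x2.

(NOT x1 AND NOT x3 AND NOT x2) OR (NOT x1 AND x3 AND NOT x2) OR (x1 AND NOT x3 AND NOT x2) OR (x1 AND x3 AND NOT x2)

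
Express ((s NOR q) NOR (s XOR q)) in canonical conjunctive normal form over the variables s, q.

(s OR q) AND (s OR NOT q) AND (NOT s OR q)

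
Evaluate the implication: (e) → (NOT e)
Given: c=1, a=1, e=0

Antecedent (e) = 0; consequent (NOT e) = 1.
0 → 1 = 1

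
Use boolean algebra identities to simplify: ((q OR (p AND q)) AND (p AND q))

By absorption (E AND (E OR v) = E):
= (p AND q)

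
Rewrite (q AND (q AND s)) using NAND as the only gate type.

((q NAND ((q NAND s) NAND (q NAND s))) NAND (q NAND ((q NAND s) NAND (q NAND s))))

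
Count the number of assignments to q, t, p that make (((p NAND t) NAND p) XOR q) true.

Satisfying assignments: (0,0,0), (0,1,0), (0,1,1), (1,0,1)
Count: 4 out of 8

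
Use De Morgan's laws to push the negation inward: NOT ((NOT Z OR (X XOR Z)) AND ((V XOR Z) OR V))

NOT (NOT Z OR (X XOR Z)) OR NOT ((V XOR Z) OR V)
De Morgan's: NOT(AND of terms) = OR of negations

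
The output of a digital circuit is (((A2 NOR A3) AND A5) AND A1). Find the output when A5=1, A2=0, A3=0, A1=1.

Substituting: (((0 NOR 0) AND 1) AND 1)
= 1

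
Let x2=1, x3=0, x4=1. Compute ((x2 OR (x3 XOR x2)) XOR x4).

Substituting: ((1 OR (0 XOR 1)) XOR 1)
= 0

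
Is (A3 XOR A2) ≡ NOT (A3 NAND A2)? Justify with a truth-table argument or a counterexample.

No. Counterexample: with A2=0, A3=1, Expression 1 = 1 but Expression 2 = 0.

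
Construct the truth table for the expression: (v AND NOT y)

v | y | Output
--------------
0 | 0 | 0
0 | 1 | 0
1 | 0 | 1
1 | 1 | 0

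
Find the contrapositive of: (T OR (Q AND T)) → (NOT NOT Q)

Contrapositive: NOT Q → NOT (T OR (Q AND T))
Note: A statement and its contrapositive are logically equivalent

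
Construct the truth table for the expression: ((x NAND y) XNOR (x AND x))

x | y | Output
--------------
0 | 0 | 0
0 | 1 | 0
1 | 0 | 1
1 | 1 | 0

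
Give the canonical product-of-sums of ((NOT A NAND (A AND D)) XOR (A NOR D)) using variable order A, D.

ΠM(0) = (A OR D)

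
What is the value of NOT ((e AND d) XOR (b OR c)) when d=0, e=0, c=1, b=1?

Substituting: NOT ((0 AND 0) XOR (1 OR 1))
= 0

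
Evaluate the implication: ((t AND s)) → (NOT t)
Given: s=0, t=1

Antecedent ((t AND s)) = 0; consequent (NOT t) = 0.
0 → 0 = 1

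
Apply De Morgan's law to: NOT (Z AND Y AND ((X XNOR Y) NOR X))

NOT Z OR NOT Y OR NOT ((X XNOR Y) NOR X)
De Morgan's: NOT(AND of terms) = OR of negations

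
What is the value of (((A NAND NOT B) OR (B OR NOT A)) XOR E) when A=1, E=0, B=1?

Substituting: (((1 NAND NOT 1) OR (1 OR NOT 1)) XOR 0)
= 1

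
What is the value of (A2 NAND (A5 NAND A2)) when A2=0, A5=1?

Substituting: (0 NAND (1 NAND 0))
= 1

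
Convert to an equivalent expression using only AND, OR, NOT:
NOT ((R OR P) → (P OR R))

(R OR P) AND NOT (P OR R)
(Negated implication: NOT(A → B) = A AND NOT B)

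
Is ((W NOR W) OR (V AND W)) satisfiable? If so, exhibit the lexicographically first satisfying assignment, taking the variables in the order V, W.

V=0, W=0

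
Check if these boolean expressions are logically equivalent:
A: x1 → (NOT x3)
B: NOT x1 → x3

No, Inverse is not equivalent to original (counterexample: x3=0, x5=0, x1=0)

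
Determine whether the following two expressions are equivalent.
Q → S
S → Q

No, Converse is not equivalent to original (counterexample: P=0, Q=0, S=1)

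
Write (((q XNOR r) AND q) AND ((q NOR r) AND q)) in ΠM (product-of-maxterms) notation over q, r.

ΠM(0, 1, 2, 3) = (q OR r) AND (q OR NOT r) AND (NOT q OR r) AND (NOT q OR NOT r)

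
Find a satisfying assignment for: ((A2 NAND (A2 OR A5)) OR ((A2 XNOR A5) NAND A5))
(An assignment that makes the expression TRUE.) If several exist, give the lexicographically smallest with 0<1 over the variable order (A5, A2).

A5=0, A2=0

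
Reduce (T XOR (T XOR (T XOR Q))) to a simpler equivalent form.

By XOR self-cancellation ((E XOR v) XOR v = E):
= (T XOR Q)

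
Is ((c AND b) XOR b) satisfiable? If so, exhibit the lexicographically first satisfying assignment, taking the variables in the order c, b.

c=0, b=1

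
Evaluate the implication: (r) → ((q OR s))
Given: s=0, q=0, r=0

Antecedent (r) = 0; consequent ((q OR s)) = 0.
0 → 0 = 1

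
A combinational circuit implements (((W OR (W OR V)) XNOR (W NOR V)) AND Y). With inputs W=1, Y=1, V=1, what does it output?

Substituting: (((1 OR (1 OR 1)) XNOR (1 NOR 1)) AND 1)
= 0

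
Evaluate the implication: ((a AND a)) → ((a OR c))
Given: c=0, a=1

Antecedent ((a AND a)) = 1; consequent ((a OR c)) = 1.
1 → 1 = 1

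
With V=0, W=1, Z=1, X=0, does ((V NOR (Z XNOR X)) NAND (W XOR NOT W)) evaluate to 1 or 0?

Substituting: ((0 NOR (1 XNOR 0)) NAND (1 XOR NOT 1))
= 0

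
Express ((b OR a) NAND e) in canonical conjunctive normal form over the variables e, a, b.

(NOT e OR a OR NOT b) AND (NOT e OR NOT a OR b) AND (NOT e OR NOT a OR NOT b)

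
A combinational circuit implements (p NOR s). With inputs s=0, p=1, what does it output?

Substituting: (1 NOR 0)
= 0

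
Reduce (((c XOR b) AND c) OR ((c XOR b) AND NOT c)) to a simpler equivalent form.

By distribution ((E AND v) OR (E AND NOT v) = E):
= (c XOR b)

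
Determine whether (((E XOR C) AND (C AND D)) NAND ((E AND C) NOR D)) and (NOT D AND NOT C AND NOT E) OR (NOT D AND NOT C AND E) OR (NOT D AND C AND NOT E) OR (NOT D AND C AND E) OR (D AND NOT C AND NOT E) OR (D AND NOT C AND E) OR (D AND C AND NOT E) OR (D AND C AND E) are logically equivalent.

Yes, they are equivalent — the two output columns agree on all 8 assignments:
D | C | E | Expression 1 | Expression 2
---------------------------------------
0 | 0 | 0 | 1 | 1
0 | 0 | 1 | 1 | 1
0 | 1 | 0 | 1 | 1
0 | 1 | 1 | 1 | 1
1 | 0 | 0 | 1 | 1
1 | 0 | 1 | 1 | 1
1 | 1 | 0 | 1 | 1
1 | 1 | 1 | 1 | 1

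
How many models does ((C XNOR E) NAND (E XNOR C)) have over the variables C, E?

Satisfying assignments: (0,1), (1,0)
Count: 2 out of 4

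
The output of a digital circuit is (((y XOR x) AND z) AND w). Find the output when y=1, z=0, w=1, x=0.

Substituting: (((1 XOR 0) AND 0) AND 1)
= 0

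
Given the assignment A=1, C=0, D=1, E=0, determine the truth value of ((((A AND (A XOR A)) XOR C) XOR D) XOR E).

Substituting: ((((1 AND (1 XOR 1)) XOR 0) XOR 1) XOR 0)
= 1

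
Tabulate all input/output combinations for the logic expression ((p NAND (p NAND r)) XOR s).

s | r | p | Output
------------------
0 | 0 | 0 | 1
0 | 0 | 1 | 0
0 | 1 | 0 | 1
0 | 1 | 1 | 1
1 | 0 | 0 | 0
1 | 0 | 1 | 1
1 | 1 | 0 | 0
1 | 1 | 1 | 0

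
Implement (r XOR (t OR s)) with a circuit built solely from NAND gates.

((r NAND (r NAND ((t NAND t) NAND (s NAND s)))) NAND (((t NAND t) NAND (s NAND s)) NAND (r NAND ((t NAND t) NAND (s NAND s)))))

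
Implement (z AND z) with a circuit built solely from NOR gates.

((z NOR z) NOR (z NOR z))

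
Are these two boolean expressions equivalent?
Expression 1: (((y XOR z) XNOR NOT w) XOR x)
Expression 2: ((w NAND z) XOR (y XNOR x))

No. Counterexample: with z=0, w=1, x=0, y=0, Expression 1 = 1 but Expression 2 = 0.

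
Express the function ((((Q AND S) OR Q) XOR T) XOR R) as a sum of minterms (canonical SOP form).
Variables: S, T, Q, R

Σm(1, 2, 4, 7, 9, 10, 12, 15) = (NOT S AND NOT T AND NOT Q AND R) OR (NOT S AND NOT T AND Q AND NOT R) OR (NOT S AND T AND NOT Q AND NOT R) OR (NOT S AND T AND Q AND R) OR (S AND NOT T AND NOT Q AND R) OR (S AND NOT T AND Q AND NOT R) OR (S AND T AND NOT Q AND NOT R) OR (S AND T AND Q AND R)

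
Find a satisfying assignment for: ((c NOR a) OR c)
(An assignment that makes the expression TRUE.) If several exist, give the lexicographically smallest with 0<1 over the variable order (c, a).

c=0, a=0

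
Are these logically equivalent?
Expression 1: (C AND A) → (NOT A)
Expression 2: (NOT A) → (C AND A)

No, Converse is not equivalent to original (counterexample: A=0, C=0)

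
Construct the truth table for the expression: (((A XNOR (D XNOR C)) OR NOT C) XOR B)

C | D | A | B | Output
----------------------
0 | 0 | 0 | 0 | 1
0 | 0 | 0 | 1 | 0
0 | 0 | 1 | 0 | 1
0 | 0 | 1 | 1 | 0
0 | 1 | 0 | 0 | 1
0 | 1 | 0 | 1 | 0
0 | 1 | 1 | 0 | 1
0 | 1 | 1 | 1 | 0
1 | 0 | 0 | 0 | 1
1 | 0 | 0 | 1 | 0
1 | 0 | 1 | 0 | 0
1 | 0 | 1 | 1 | 1
1 | 1 | 0 | 0 | 0
1 | 1 | 0 | 1 | 1
1 | 1 | 1 | 0 | 1
1 | 1 | 1 | 1 | 0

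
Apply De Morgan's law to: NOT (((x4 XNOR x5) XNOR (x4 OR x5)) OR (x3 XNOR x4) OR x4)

NOT ((x4 XNOR x5) XNOR (x4 OR x5)) AND NOT (x3 XNOR x4) AND NOT x4
De Morgan's: NOT(OR of terms) = AND of negations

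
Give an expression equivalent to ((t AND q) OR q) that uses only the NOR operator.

((((t NOR t) NOR (q NOR q)) NOR q) NOR (((t NOR t) NOR (q NOR q)) NOR q))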